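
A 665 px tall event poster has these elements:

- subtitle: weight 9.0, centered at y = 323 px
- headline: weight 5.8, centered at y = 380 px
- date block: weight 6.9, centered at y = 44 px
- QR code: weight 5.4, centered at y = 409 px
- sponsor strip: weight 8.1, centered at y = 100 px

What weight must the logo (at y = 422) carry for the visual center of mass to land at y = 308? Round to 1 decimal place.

w ≈ 21.1

Fixed elements: Σw = 9.0 + 5.8 + 6.9 + 5.4 + 8.1 = 35.2, Σw·y = 9.0·323 + 5.8·380 + 6.9·44 + 5.4·409 + 8.1·100 = 8433.2.
For the centroid to hit 308: (8433.2 + w·422) / (35.2 + w) = 308.
Solving: w = (308·35.2 − 8433.2) / (422 − 308) = 2408.4 / 114 ≈ 21.13.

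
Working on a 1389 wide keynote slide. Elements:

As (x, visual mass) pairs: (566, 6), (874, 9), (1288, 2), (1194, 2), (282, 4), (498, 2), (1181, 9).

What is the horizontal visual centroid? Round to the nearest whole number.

x ≈ 852

Σw = 6 + 9 + 2 + 2 + 4 + 2 + 9 = 34.
x: (6·566 + 9·874 + 2·1288 + 2·1194 + 4·282 + 2·498 + 9·1181) / 34 = 28979 / 34 ≈ 852.32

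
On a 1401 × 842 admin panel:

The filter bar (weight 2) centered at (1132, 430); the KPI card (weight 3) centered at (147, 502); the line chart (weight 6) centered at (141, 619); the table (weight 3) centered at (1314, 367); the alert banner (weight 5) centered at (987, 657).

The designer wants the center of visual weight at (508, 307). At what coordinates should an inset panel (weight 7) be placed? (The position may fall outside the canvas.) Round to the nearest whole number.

(111, -355)

After adding the inset panel, total weight = 2 + 3 + 6 + 3 + 5 + 7 = 26.
x: target moment 26×508 = 13208; current 2·1132 + 3·147 + 6·141 + 3·1314 + 5·987 = 12428; the inset panel supplies 780, so x = 780/7 ≈ 111.43.
y: target moment 26×307 = 7982; current 2·430 + 3·502 + 6·619 + 3·367 + 5·657 = 10466; the inset panel supplies -2484, so y = -2484/7 ≈ -354.86.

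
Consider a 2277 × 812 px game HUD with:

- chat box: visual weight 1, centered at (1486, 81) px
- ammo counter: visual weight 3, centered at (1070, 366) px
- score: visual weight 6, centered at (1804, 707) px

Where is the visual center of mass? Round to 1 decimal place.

Weights sum to 1 + 3 + 6 = 10.
x: (1·1486 + 3·1070 + 6·1804) / 10 = 15520 / 10 ≈ 1552.00
y: (1·81 + 3·366 + 6·707) / 10 = 5421 / 10 ≈ 542.10

(1552.0, 542.1)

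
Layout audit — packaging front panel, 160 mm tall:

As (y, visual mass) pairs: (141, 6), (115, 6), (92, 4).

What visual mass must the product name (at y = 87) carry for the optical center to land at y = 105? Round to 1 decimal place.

Existing Σw = 16 (6 + 6 + 4); existing moment 6·141 + 6·115 + 4·92 = 1904.
Balance at y = 105 requires (1904 + w·87) / (16 + w) = 105.
Solving: w = (105·16 − 1904) / (87 − 105) = -224 / -18 ≈ 12.44.

w ≈ 12.4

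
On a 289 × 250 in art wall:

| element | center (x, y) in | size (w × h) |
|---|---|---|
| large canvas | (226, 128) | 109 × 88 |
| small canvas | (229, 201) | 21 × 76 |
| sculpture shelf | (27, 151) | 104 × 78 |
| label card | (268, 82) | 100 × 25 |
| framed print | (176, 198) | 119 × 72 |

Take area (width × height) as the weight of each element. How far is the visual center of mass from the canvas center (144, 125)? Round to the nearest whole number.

Areas → weights: large canvas 109·88 = 9592, small canvas 21·76 = 1596, sculpture shelf 104·78 = 8112, label card 100·25 = 2500, framed print 119·72 = 8568; Σw = 30368.
x-moment: 9592·226 + 1596·229 + 8112·27 + 2500·268 + 8568·176 = 4930268; centroid 4930268/30368 ≈ 162.35.
y-moment: 9592·128 + 1596·201 + 8112·151 + 2500·82 + 8568·198 = 4674948; centroid 4674948/30368 ≈ 153.94.
Offset from (144, 125): Δx ≈ 18.35, Δy ≈ 28.94; distance = √(Δx² + Δy²) ≈ 34.27.

≈ 34 in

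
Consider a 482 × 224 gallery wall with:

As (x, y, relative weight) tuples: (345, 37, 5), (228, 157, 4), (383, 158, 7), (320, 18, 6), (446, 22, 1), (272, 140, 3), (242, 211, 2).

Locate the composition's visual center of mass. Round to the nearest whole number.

(321, 103)

Total weight = 5 + 4 + 7 + 6 + 1 + 3 + 2 = 28.
Σw·x = 8984; x̄ = 8984/28 ≈ 320.86.
Σw·y = 2891; ȳ = 2891/28 ≈ 103.25.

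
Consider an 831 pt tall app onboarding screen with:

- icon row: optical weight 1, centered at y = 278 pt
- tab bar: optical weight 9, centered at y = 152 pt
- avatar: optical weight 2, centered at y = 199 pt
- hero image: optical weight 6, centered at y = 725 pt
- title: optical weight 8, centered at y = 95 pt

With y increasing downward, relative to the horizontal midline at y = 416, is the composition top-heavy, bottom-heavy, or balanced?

Total weight = 1 + 9 + 2 + 6 + 8 = 26.
y: (1·278 + 9·152 + 2·199 + 6·725 + 8·95) / 26 = 7154 / 26 ≈ 275.15
Since 275.2 is above (smaller y than) 416, the composition reads top-heavy.

top-heavy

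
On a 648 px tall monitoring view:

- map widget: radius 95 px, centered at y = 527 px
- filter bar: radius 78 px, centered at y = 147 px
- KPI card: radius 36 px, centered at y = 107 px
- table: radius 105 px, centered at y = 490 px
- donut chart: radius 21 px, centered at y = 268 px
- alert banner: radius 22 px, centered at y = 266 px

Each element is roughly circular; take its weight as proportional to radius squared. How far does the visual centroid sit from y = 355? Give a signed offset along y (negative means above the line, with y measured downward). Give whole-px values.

≈ 48 px

r² weights: map widget 95² = 9025, filter bar 78² = 6084, KPI card 36² = 1296, table 105² = 11025, donut chart 21² = 441, alert banner 22² = 484. Total = 28355.
y: moment 11438377 / weight 28355 ≈ 403.40
Against y = 355, that's 403.40 − 355 = 48.40.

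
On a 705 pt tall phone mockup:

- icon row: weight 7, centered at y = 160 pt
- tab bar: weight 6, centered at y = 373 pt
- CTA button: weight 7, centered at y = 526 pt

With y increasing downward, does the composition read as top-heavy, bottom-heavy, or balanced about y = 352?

Σw = 7 + 6 + 7 = 20.
y-moment: 7·160 + 6·373 + 7·526 = 7040; centroid 7040/20 ≈ 352.00.
The centroid 352.00 matches the midline at 352, so the layout is balanced.

balanced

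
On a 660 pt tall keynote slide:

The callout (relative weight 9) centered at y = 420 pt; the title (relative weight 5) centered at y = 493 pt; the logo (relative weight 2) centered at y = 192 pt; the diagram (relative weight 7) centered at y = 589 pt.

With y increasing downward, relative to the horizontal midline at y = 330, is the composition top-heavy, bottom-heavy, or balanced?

bottom-heavy

Σw = 9 + 5 + 2 + 7 = 23.
y: (9·420 + 5·493 + 2·192 + 7·589) / 23 = 10752 / 23 ≈ 467.48
467.5 lies below (larger y than) the midline 330, so the layout is bottom-heavy.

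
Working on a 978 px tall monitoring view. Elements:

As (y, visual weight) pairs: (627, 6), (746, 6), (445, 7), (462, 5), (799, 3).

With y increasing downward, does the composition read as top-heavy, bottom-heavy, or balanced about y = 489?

Weights sum to 6 + 6 + 7 + 5 + 3 = 27.
y-moment: 6·627 + 6·746 + 7·445 + 5·462 + 3·799 = 16060; centroid 16060/27 ≈ 594.81.
Since 594.8 is below (larger y than) 489, the composition reads bottom-heavy.

bottom-heavy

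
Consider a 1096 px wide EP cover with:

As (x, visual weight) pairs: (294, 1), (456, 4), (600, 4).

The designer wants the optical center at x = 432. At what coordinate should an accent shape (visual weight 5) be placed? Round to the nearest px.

x ≈ 306

After adding the accent shape, total weight = 1 + 4 + 4 + 5 = 14.
x: need Σw·x = 14·432 = 6048. Existing = 1·294 + 4·456 + 4·600 = 4518. Remainder 1530 / 5 ≈ 306.00.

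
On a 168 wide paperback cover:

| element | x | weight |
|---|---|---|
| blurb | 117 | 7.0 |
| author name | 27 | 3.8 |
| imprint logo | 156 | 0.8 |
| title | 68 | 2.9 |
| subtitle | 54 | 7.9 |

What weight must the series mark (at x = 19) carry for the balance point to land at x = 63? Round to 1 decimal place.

w ≈ 5.9

Fixed elements: Σw = 7.0 + 3.8 + 0.8 + 2.9 + 7.9 = 22.4, Σw·x = 7.0·117 + 3.8·27 + 0.8·156 + 2.9·68 + 7.9·54 = 1670.2.
Set Σw·x/Σw = 63: (1670.2 + 19w) = 63·(22.4 + w).
So w = (63·22.4 − 1670.2)/(19 − 63) = -259.0/-44 ≈ 5.89.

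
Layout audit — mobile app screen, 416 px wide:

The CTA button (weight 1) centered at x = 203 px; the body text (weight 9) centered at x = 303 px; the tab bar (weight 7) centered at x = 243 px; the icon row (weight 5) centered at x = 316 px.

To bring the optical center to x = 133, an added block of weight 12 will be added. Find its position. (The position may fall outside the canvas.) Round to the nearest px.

x ≈ -141

After adding the added block, total weight = 1 + 9 + 7 + 5 + 12 = 34.
x: target moment 34×133 = 4522; current 1·203 + 9·303 + 7·243 + 5·316 = 6211; the added block supplies -1689, so x = -1689/12 ≈ -140.75.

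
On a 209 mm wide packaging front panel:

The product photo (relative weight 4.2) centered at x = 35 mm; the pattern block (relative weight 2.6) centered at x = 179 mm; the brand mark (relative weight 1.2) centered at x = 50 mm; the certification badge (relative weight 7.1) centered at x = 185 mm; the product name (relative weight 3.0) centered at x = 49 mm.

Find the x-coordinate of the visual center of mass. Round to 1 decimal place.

Σw = 4.2 + 2.6 + 1.2 + 7.1 + 3.0 = 18.1.
x: (4.2·35 + 2.6·179 + 1.2·50 + 7.1·185 + 3.0·49) / 18.1 = 2132.9 / 18.1 ≈ 117.84

x ≈ 117.8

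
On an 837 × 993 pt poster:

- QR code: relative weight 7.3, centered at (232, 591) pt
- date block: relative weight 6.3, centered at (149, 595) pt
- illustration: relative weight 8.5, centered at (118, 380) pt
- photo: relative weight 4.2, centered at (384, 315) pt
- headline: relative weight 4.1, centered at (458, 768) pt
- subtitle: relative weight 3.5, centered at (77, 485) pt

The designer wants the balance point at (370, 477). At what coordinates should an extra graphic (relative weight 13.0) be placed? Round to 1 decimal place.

(766.0, 377.6)

New total weight: (7.3 + 6.3 + 8.5 + 4.2 + 4.1 + 3.5) + 13.0 = 46.9.
Along x: (7395.4 + 13.0·x) / 46.9 = 370 (existing moment 7.3·232 + 6.3·149 + 8.5·118 + 4.2·384 + 4.1·458 + 3.5·77 = 7395.4) ⇒ x = (17353.0 − 7395.4) / 13.0 ≈ 765.97.
Along y: (17462.1 + 13.0·y) / 46.9 = 477 (existing moment 7.3·591 + 6.3·595 + 8.5·380 + 4.2·315 + 4.1·768 + 3.5·485 = 17462.1) ⇒ y = (22371.3 − 17462.1) / 13.0 ≈ 377.63.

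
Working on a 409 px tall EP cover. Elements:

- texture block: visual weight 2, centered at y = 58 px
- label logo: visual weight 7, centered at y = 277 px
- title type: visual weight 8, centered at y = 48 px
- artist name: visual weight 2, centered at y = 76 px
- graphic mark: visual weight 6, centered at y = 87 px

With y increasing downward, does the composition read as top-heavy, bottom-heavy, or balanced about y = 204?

top-heavy

Weights sum to 2 + 7 + 8 + 2 + 6 = 25.
y-moment: 2·58 + 7·277 + 8·48 + 2·76 + 6·87 = 3113; centroid 3113/25 ≈ 124.52.
124.5 lies above (smaller y than) the midline 204, so the layout is top-heavy.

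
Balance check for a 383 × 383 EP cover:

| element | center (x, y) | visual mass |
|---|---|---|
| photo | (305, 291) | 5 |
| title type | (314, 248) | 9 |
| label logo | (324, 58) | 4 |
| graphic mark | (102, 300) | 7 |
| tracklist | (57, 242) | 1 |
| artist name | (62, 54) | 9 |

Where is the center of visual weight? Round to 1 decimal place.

Σw = 5 + 9 + 4 + 7 + 1 + 9 = 35.
x: (5·305 + 9·314 + 4·324 + 7·102 + 1·57 + 9·62) / 35 = 6976 / 35 ≈ 199.31
y: (5·291 + 9·248 + 4·58 + 7·300 + 1·242 + 9·54) / 35 = 6747 / 35 ≈ 192.77

(199.3, 192.8)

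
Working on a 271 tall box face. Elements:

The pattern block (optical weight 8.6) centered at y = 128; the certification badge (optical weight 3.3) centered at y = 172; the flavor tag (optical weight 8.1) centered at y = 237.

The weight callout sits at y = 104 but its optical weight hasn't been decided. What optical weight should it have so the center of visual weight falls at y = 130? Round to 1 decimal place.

w ≈ 38.0

Known weights sum to 8.6 + 3.3 + 8.1 = 20.0; their moment is 8.6·128 + 3.3·172 + 8.1·237 = 3588.1.
Balance at y = 130 requires (3588.1 + w·104) / (20.0 + w) = 130.
Rearranging, w·(104 − 130) = 130·20.0 − 3588.1 = -988.1, so w ≈ -988.1/-26 = 38.00.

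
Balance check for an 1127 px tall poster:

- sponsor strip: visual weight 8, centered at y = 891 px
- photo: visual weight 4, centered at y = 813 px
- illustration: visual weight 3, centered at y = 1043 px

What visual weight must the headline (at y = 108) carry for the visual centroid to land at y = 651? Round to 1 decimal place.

Known weights sum to 8 + 4 + 3 = 15; their moment is 8·891 + 4·813 + 3·1043 = 13509.
Set Σw·y/Σw = 651: (13509 + 108w) = 651·(15 + w).
Solving: w = (651·15 − 13509) / (108 − 651) = -3744 / -543 ≈ 6.90.

w ≈ 6.9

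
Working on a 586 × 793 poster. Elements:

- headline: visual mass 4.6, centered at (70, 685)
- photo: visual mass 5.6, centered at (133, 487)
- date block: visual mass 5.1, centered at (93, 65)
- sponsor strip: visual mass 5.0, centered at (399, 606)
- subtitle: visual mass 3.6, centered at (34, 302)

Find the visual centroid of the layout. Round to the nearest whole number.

(153, 432)

Weights sum to 4.6 + 5.6 + 5.1 + 5.0 + 3.6 = 23.9.
x-moment: 4.6·70 + 5.6·133 + 5.1·93 + 5.0·399 + 3.6·34 = 3658.5; centroid 3658.5/23.9 ≈ 153.08.
y-moment: 4.6·685 + 5.6·487 + 5.1·65 + 5.0·606 + 3.6·302 = 10326.9; centroid 10326.9/23.9 ≈ 432.09.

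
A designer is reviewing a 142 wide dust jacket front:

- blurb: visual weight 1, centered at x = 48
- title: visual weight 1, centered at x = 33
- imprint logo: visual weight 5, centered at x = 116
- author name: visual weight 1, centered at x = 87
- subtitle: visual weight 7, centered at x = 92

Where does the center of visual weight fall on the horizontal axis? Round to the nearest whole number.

Total weight = 1 + 1 + 5 + 1 + 7 = 15.
x: (1·48 + 1·33 + 5·116 + 1·87 + 7·92) / 15 = 1392 / 15 ≈ 92.80

x ≈ 93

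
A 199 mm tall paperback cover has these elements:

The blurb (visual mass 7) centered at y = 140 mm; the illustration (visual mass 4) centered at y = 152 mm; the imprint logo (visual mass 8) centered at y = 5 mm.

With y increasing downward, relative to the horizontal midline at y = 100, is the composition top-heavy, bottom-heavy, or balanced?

Total weight = 7 + 4 + 8 = 19.
y: (7·140 + 4·152 + 8·5) / 19 = 1628 / 19 ≈ 85.68
85.7 lies above (smaller y than) the midline 100, so the layout is top-heavy.

top-heavy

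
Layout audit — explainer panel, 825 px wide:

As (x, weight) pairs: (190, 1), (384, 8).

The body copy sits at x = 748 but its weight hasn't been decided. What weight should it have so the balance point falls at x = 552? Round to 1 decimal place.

Fixed elements: Σw = 1 + 8 = 9, Σw·x = 1·190 + 8·384 = 3262.
For the centroid to hit 552: (3262 + w·748) / (9 + w) = 552.
Rearranging, w·(748 − 552) = 552·9 − 3262 = 1706, so w ≈ 1706/196 = 8.70.

w ≈ 8.7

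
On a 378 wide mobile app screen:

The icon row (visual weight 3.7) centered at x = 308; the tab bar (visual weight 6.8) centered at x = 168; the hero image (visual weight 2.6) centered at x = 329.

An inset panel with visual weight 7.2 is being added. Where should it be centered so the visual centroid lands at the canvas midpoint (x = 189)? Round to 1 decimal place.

x ≈ 97.1

New total weight: (3.7 + 6.8 + 2.6) + 7.2 = 20.3.
x: need Σw·x = 20.3·189 = 3836.7. Existing = 3.7·308 + 6.8·168 + 2.6·329 = 3137.4. Remainder 699.3 / 7.2 ≈ 97.13.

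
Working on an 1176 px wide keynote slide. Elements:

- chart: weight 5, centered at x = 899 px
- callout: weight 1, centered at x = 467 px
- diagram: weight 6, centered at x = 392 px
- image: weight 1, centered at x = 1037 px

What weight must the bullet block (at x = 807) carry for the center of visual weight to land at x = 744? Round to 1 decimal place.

w ≈ 21.0

Known weights sum to 5 + 1 + 6 + 1 = 13; their moment is 5·899 + 1·467 + 6·392 + 1·1037 = 8351.
Balance at x = 744 requires (8351 + w·807) / (13 + w) = 744.
Solving: w = (744·13 − 8351) / (807 − 744) = 1321 / 63 ≈ 20.97.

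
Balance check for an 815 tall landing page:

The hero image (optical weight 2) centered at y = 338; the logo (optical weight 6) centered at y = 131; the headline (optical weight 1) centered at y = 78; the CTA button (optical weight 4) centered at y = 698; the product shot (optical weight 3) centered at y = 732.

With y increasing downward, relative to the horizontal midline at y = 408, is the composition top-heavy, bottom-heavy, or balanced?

Weights sum to 2 + 6 + 1 + 4 + 3 = 16.
y: (2·338 + 6·131 + 1·78 + 4·698 + 3·732) / 16 = 6528 / 16 ≈ 408.00
408.00 = 408 exactly: balanced.

balanced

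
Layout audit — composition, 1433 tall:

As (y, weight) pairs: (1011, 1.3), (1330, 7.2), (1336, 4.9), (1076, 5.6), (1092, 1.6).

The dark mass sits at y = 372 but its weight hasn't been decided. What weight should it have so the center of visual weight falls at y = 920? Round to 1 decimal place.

w ≈ 11.4

Known weights sum to 1.3 + 7.2 + 4.9 + 5.6 + 1.6 = 20.6; their moment is 1.3·1011 + 7.2·1330 + 4.9·1336 + 5.6·1076 + 1.6·1092 = 25209.5.
Balance at y = 920 requires (25209.5 + w·372) / (20.6 + w) = 920.
So w = (920·20.6 − 25209.5)/(372 − 920) = -6257.5/-548 ≈ 11.42.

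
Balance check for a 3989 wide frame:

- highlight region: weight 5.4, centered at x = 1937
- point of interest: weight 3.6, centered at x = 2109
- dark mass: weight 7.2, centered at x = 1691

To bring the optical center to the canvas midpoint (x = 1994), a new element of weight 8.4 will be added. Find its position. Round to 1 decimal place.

x ≈ 2241.1

New total weight: (5.4 + 3.6 + 7.2) + 8.4 = 24.6.
x: need Σw·x = 24.6·1994 = 49052.4. Existing = 5.4·1937 + 3.6·2109 + 7.2·1691 = 30227.4. Remainder 18825.0 / 8.4 ≈ 2241.07.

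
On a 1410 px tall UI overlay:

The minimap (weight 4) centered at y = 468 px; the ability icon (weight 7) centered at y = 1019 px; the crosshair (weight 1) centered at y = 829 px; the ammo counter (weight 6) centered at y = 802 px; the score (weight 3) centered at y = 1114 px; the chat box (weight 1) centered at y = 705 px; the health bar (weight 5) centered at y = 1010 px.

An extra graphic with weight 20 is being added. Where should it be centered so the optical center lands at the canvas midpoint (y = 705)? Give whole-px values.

y ≈ 470

With the extra graphic, Σw becomes 4 + 7 + 1 + 6 + 3 + 1 + 5 + 20 = 47.
y: target moment 47×705 = 33135; current 4·468 + 7·1019 + 1·829 + 6·802 + 3·1114 + 1·705 + 5·1010 = 23743; the extra graphic supplies 9392, so y = 9392/20 ≈ 469.60.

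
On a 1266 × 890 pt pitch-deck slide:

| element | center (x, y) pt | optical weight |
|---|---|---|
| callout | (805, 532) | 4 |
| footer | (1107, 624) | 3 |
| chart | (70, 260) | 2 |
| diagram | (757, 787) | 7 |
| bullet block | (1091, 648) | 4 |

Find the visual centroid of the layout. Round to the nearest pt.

(817, 631)

Σw = 4 + 3 + 2 + 7 + 4 = 20.
x: (4·805 + 3·1107 + 2·70 + 7·757 + 4·1091) / 20 = 16344 / 20 ≈ 817.20
y: (4·532 + 3·624 + 2·260 + 7·787 + 4·648) / 20 = 12621 / 20 ≈ 631.05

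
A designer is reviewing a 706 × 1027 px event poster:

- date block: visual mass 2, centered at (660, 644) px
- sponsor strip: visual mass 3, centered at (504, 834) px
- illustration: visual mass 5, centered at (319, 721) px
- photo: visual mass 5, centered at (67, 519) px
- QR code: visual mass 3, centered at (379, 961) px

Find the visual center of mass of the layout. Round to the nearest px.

(328, 715)

Σw = 2 + 3 + 5 + 5 + 3 = 18.
Σw·x = 2·660 + 3·504 + 5·319 + 5·67 + 3·379 = 5899, so x̄ = 5899/18 ≈ 327.72.
Σw·y = 2·644 + 3·834 + 5·721 + 5·519 + 3·961 = 12873, so ȳ = 12873/18 ≈ 715.17.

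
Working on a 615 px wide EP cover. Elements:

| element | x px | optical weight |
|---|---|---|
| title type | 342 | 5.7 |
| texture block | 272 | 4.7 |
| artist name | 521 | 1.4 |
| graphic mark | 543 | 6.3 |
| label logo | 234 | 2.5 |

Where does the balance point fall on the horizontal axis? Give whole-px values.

Total weight = 5.7 + 4.7 + 1.4 + 6.3 + 2.5 = 20.6.
Σw·x = 5.7·342 + 4.7·272 + 1.4·521 + 6.3·543 + 2.5·234 = 7963.1, so x̄ = 7963.1/20.6 ≈ 386.56.

x ≈ 387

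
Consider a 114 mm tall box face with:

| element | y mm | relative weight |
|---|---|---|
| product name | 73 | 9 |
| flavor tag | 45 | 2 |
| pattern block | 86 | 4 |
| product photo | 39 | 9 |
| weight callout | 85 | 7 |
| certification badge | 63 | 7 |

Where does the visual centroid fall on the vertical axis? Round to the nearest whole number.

y ≈ 65

Total weight = 9 + 2 + 4 + 9 + 7 + 7 = 38.
Σw·y = 2478; ȳ = 2478/38 ≈ 65.21.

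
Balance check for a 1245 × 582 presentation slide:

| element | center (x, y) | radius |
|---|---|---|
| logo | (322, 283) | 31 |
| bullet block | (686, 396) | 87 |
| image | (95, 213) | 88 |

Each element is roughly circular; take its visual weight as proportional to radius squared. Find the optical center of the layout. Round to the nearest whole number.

Weights ∝ r²: logo 31² = 961, bullet block 87² = 7569, image 88² = 7744; Σw = 16274.
x-moment: 961·322 + 7569·686 + 7744·95 = 6237456; centroid 6237456/16274 ≈ 383.28.
y-moment: 961·283 + 7569·396 + 7744·213 = 4918759; centroid 4918759/16274 ≈ 302.25.

(383, 302)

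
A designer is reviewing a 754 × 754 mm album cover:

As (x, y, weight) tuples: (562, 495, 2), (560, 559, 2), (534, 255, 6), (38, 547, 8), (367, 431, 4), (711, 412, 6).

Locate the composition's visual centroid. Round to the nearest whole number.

(410, 436)

Weights sum to 2 + 2 + 6 + 8 + 4 + 6 = 28.
x-moment: 2·562 + 2·560 + 6·534 + 8·38 + 4·367 + 6·711 = 11486; centroid 11486/28 ≈ 410.21.
y-moment: 2·495 + 2·559 + 6·255 + 8·547 + 4·431 + 6·412 = 12210; centroid 12210/28 ≈ 436.07.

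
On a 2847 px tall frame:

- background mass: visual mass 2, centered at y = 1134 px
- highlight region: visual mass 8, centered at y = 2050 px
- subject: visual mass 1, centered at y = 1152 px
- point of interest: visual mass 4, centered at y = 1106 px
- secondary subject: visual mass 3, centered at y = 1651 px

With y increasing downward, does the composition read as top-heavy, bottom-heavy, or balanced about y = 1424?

Weights sum to 2 + 8 + 1 + 4 + 3 = 18.
y: (2·1134 + 8·2050 + 1·1152 + 4·1106 + 3·1651) / 18 = 29197 / 18 ≈ 1622.06
1622.1 lies below (larger y than) the midline 1424, so the layout is bottom-heavy.

bottom-heavy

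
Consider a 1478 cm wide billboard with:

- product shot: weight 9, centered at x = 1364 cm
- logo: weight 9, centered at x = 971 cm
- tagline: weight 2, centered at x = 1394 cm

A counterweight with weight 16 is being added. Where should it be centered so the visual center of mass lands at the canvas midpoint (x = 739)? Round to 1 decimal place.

With the counterweight, Σw becomes 9 + 9 + 2 + 16 = 36.
x: target moment 36×739 = 26604; current 9·1364 + 9·971 + 2·1394 = 23803; the counterweight supplies 2801, so x = 2801/16 ≈ 175.06.

x ≈ 175.1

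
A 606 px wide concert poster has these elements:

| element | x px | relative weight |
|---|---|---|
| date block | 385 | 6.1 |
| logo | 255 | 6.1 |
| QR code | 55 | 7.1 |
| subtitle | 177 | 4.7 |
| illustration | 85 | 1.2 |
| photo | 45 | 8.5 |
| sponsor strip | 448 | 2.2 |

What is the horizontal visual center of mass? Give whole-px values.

x ≈ 184

Total weight = 6.1 + 6.1 + 7.1 + 4.7 + 1.2 + 8.5 + 2.2 = 35.9.
x: moment 6596.5 / weight 35.9 ≈ 183.75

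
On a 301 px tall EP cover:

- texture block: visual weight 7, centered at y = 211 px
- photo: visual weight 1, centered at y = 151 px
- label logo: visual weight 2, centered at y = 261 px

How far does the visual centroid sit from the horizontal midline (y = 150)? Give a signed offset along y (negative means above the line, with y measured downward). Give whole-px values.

≈ 65 px

Total weight = 7 + 1 + 2 = 10.
Σw·y = 7·211 + 1·151 + 2·261 = 2150, so ȳ = 2150/10 ≈ 215.00.
Offset from y = 150: 215.00 − 150 ≈ 65.00.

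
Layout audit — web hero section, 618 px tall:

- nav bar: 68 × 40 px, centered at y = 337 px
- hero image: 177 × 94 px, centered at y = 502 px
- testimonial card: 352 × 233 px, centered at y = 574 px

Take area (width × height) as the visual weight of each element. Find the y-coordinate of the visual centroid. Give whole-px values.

y ≈ 556

Taking area as weight: nav bar 68·40 = 2720, hero image 177·94 = 16638, testimonial card 352·233 = 82016. Sum 101374.
Σw·y = 2720·337 + 16638·502 + 82016·574 = 56346100, so ȳ = 56346100/101374 ≈ 555.82.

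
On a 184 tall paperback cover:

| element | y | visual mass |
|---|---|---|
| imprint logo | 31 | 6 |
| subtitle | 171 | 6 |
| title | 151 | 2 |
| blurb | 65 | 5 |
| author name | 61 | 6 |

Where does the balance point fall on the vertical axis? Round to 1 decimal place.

y ≈ 88.2

Weights sum to 6 + 6 + 2 + 5 + 6 = 25.
y-moment: 6·31 + 6·171 + 2·151 + 5·65 + 6·61 = 2205; centroid 2205/25 ≈ 88.20.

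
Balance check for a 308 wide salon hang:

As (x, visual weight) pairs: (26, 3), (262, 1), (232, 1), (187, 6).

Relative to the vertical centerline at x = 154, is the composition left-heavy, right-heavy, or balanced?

Total weight = 3 + 1 + 1 + 6 = 11.
x-moment: 3·26 + 1·262 + 1·232 + 6·187 = 1694; centroid 1694/11 ≈ 154.00.
That equals the midline 154 — balanced.

balanced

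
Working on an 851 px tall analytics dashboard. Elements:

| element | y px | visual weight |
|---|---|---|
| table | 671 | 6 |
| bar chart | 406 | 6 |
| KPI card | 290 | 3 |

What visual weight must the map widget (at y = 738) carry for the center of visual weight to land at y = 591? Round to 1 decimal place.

Known weights sum to 6 + 6 + 3 = 15; their moment is 6·671 + 6·406 + 3·290 = 7332.
For the centroid to hit 591: (7332 + w·738) / (15 + w) = 591.
Rearranging, w·(738 − 591) = 591·15 − 7332 = 1533, so w ≈ 1533/147 = 10.43.

w ≈ 10.4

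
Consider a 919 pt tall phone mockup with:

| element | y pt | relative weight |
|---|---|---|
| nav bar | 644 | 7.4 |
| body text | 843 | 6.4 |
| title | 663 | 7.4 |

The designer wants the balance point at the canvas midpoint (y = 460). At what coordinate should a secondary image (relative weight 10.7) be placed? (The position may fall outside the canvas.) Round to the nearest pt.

y ≈ -37

After adding the secondary image, total weight = 7.4 + 6.4 + 7.4 + 10.7 = 31.9.
y: target moment 31.9×460 = 14674.0; current 7.4·644 + 6.4·843 + 7.4·663 = 15067.0; the secondary image supplies -393.0, so y = -393.0/10.7 ≈ -36.73.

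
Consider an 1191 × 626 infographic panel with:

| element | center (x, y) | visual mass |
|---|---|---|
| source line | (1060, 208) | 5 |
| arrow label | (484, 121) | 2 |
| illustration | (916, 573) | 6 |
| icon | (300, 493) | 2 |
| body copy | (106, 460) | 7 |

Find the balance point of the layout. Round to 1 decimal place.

(595.7, 405.7)

Total weight = 5 + 2 + 6 + 2 + 7 = 22.
Σw·x = 5·1060 + 2·484 + 6·916 + 2·300 + 7·106 = 13106, so x̄ = 13106/22 ≈ 595.73.
Σw·y = 5·208 + 2·121 + 6·573 + 2·493 + 7·460 = 8926, so ȳ = 8926/22 ≈ 405.73.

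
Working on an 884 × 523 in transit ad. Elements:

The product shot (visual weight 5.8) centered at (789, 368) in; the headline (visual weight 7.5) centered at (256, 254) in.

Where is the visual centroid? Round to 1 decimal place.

(488.4, 303.7)

Weights sum to 5.8 + 7.5 = 13.3.
Σw·x = 5.8·789 + 7.5·256 = 6496.2, so x̄ = 6496.2/13.3 ≈ 488.44.
Σw·y = 5.8·368 + 7.5·254 = 4039.4, so ȳ = 4039.4/13.3 ≈ 303.71.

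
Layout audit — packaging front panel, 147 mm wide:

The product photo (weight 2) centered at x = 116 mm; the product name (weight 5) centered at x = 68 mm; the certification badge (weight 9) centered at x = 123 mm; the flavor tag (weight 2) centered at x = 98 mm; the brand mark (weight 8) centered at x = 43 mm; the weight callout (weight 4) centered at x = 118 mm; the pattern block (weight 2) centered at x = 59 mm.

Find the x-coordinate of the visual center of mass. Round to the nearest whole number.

Total weight = 2 + 5 + 9 + 2 + 8 + 4 + 2 = 32.
x: moment 2809 / weight 32 ≈ 87.78

x ≈ 88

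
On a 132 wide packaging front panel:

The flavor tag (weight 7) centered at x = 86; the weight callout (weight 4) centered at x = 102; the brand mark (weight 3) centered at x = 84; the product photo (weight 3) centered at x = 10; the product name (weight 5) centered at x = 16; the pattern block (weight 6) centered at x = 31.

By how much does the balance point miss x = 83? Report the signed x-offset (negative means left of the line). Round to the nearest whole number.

Σw = 7 + 4 + 3 + 3 + 5 + 6 = 28.
Σw·x = 1558; x̄ = 1558/28 ≈ 55.64.
Against x = 83, that's 55.64 − 83 = -27.36.

≈ -27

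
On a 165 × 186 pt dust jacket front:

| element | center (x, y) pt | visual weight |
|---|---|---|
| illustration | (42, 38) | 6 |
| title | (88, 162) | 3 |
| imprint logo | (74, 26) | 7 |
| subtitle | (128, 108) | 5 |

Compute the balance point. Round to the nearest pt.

(80, 68)

Weights sum to 6 + 3 + 7 + 5 = 21.
x: (6·42 + 3·88 + 7·74 + 5·128) / 21 = 1674 / 21 ≈ 79.71
y: (6·38 + 3·162 + 7·26 + 5·108) / 21 = 1436 / 21 ≈ 68.38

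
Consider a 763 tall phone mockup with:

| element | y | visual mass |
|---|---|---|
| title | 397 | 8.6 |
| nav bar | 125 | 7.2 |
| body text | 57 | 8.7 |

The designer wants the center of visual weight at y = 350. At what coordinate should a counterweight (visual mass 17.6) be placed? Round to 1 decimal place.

y ≈ 563.9

After adding the counterweight, total weight = 8.6 + 7.2 + 8.7 + 17.6 = 42.1.
y: need Σw·y = 42.1·350 = 14735.0. Existing = 8.6·397 + 7.2·125 + 8.7·57 = 4810.1. Remainder 9924.9 / 17.6 ≈ 563.91.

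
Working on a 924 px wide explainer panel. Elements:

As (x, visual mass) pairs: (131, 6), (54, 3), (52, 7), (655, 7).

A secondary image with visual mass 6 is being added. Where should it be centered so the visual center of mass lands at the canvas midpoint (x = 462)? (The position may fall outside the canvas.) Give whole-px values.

x ≈ 1250

New total weight: (6 + 3 + 7 + 7) + 6 = 29.
x: need Σw·x = 29·462 = 13398. Existing = 6·131 + 3·54 + 7·52 + 7·655 = 5897. Remainder 7501 / 6 ≈ 1250.17.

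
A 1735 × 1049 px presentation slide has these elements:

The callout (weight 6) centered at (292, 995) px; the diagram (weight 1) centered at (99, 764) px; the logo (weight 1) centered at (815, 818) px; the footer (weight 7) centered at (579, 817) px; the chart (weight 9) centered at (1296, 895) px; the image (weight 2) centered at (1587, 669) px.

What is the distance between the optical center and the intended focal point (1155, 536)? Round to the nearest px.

Weights sum to 6 + 1 + 1 + 7 + 9 + 2 = 26.
Σw·x = 6·292 + 1·99 + 1·815 + 7·579 + 9·1296 + 2·1587 = 21557, so x̄ = 21557/26 ≈ 829.12.
Σw·y = 6·995 + 1·764 + 1·818 + 7·817 + 9·895 + 2·669 = 22664, so ȳ = 22664/26 ≈ 871.69.
Offset from (1155, 536): Δx ≈ -325.88, Δy ≈ 335.69; distance = √(Δx² + Δy²) ≈ 467.86.

≈ 468 px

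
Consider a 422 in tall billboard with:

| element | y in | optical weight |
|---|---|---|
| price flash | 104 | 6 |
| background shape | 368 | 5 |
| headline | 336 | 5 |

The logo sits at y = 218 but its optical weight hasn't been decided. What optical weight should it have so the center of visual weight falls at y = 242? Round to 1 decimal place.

Known weights sum to 6 + 5 + 5 = 16; their moment is 6·104 + 5·368 + 5·336 = 4144.
Set Σw·y/Σw = 242: (4144 + 218w) = 242·(16 + w).
So w = (242·16 − 4144)/(218 − 242) = -272/-24 ≈ 11.33.

w ≈ 11.3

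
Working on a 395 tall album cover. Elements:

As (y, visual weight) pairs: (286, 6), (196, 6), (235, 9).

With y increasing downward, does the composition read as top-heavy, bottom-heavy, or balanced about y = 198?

Σw = 6 + 6 + 9 = 21.
y-moment: 6·286 + 6·196 + 9·235 = 5007; centroid 5007/21 ≈ 238.43.
238.4 lies below (larger y than) the midline 198, so the layout is bottom-heavy.

bottom-heavy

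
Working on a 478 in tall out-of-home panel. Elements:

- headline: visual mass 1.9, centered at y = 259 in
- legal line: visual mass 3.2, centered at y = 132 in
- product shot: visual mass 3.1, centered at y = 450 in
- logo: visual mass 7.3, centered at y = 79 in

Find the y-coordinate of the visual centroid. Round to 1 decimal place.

Total weight = 1.9 + 3.2 + 3.1 + 7.3 = 15.5.
Σw·y = 1.9·259 + 3.2·132 + 3.1·450 + 7.3·79 = 2886.2, so ȳ = 2886.2/15.5 ≈ 186.21.

y ≈ 186.2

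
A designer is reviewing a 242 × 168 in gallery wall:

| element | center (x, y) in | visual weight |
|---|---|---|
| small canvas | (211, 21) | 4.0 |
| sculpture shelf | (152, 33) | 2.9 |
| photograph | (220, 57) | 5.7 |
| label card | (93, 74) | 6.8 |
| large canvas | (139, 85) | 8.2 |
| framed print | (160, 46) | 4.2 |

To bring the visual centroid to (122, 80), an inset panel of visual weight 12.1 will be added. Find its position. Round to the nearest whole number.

New total weight: (4.0 + 2.9 + 5.7 + 6.8 + 8.2 + 4.2) + 12.1 = 43.9.
Along x: (4983.0 + 12.1·x) / 43.9 = 122 (existing moment 4.0·211 + 2.9·152 + 5.7·220 + 6.8·93 + 8.2·139 + 4.2·160 = 4983.0) ⇒ x = (5355.8 − 4983.0) / 12.1 ≈ 30.81.
Along y: (1898.0 + 12.1·y) / 43.9 = 80 (existing moment 4.0·21 + 2.9·33 + 5.7·57 + 6.8·74 + 8.2·85 + 4.2·46 = 1898.0) ⇒ y = (3512.0 − 1898.0) / 12.1 ≈ 133.39.

(31, 133)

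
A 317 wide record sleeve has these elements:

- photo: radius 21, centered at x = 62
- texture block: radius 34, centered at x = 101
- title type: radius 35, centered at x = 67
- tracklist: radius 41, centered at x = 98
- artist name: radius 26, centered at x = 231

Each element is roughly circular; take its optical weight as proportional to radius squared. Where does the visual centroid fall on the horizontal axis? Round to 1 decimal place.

x ≈ 105.6

r² weights: photo 21² = 441, texture block 34² = 1156, title type 35² = 1225, tracklist 41² = 1681, artist name 26² = 676. Total = 5179.
x: (441·62 + 1156·101 + 1225·67 + 1681·98 + 676·231) / 5179 = 547067 / 5179 ≈ 105.63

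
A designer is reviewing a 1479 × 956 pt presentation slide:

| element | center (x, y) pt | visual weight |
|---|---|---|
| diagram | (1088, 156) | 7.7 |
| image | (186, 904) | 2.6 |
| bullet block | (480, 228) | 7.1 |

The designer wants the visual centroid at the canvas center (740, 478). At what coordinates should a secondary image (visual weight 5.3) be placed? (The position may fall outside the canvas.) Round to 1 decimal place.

After adding the secondary image, total weight = 7.7 + 2.6 + 7.1 + 5.3 = 22.7.
x: need Σw·x = 22.7·740 = 16798.0. Existing = 7.7·1088 + 2.6·186 + 7.1·480 = 12269.2. Remainder 4528.8 / 5.3 ≈ 854.49.
y: need Σw·y = 22.7·478 = 10850.6. Existing = 7.7·156 + 2.6·904 + 7.1·228 = 5170.4. Remainder 5680.2 / 5.3 ≈ 1071.74.

(854.5, 1071.7)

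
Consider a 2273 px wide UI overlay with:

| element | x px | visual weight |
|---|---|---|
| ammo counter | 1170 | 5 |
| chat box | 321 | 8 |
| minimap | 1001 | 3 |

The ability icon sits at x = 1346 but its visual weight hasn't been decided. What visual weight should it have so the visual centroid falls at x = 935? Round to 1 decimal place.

Known weights sum to 5 + 8 + 3 = 16; their moment is 5·1170 + 8·321 + 3·1001 = 11421.
For the centroid to hit 935: (11421 + w·1346) / (16 + w) = 935.
Solving: w = (935·16 − 11421) / (1346 − 935) = 3539 / 411 ≈ 8.61.

w ≈ 8.6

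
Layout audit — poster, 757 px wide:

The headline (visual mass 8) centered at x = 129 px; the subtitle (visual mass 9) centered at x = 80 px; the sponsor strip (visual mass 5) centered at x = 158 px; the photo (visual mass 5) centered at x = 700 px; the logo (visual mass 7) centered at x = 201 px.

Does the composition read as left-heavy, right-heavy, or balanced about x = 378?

left-heavy

Total weight = 8 + 9 + 5 + 5 + 7 = 34.
Σw·x = 8·129 + 9·80 + 5·158 + 5·700 + 7·201 = 7449, so x̄ = 7449/34 ≈ 219.09.
Since 219.1 is left of 378, the composition reads left-heavy.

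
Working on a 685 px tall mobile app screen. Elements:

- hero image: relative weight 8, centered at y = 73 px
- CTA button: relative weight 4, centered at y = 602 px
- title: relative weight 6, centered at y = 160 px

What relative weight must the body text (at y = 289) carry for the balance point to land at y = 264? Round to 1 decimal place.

Existing Σw = 18 (8 + 4 + 6); existing moment 8·73 + 4·602 + 6·160 = 3952.
For the centroid to hit 264: (3952 + w·289) / (18 + w) = 264.
Solving: w = (264·18 − 3952) / (289 − 264) = 800 / 25 ≈ 32.00.

w ≈ 32.0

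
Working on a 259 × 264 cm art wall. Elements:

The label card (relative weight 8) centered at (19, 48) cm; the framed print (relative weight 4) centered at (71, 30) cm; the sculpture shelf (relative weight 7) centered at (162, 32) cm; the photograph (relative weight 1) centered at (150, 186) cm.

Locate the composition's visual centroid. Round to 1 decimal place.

(86.0, 45.7)

Total weight = 8 + 4 + 7 + 1 = 20.
Σw·x = 8·19 + 4·71 + 7·162 + 1·150 = 1720, so x̄ = 1720/20 ≈ 86.00.
Σw·y = 8·48 + 4·30 + 7·32 + 1·186 = 914, so ȳ = 914/20 ≈ 45.70.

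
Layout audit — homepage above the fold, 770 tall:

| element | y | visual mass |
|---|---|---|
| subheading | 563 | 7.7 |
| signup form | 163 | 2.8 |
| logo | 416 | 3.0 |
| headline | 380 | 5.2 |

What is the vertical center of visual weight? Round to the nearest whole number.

Σw = 7.7 + 2.8 + 3.0 + 5.2 = 18.7.
y: (7.7·563 + 2.8·163 + 3.0·416 + 5.2·380) / 18.7 = 8015.5 / 18.7 ≈ 428.64

y ≈ 429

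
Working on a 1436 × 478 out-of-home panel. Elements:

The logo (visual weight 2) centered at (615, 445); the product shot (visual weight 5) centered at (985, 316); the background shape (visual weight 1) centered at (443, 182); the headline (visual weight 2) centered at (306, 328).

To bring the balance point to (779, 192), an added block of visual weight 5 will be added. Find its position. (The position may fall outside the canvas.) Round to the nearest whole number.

(895, -86)

With the added block, Σw becomes 2 + 5 + 1 + 2 + 5 = 15.
x: need Σw·x = 15·779 = 11685. Existing = 2·615 + 5·985 + 1·443 + 2·306 = 7210. Remainder 4475 / 5 ≈ 895.00.
y: need Σw·y = 15·192 = 2880. Existing = 2·445 + 5·316 + 1·182 + 2·328 = 3308. Remainder -428 / 5 ≈ -85.60.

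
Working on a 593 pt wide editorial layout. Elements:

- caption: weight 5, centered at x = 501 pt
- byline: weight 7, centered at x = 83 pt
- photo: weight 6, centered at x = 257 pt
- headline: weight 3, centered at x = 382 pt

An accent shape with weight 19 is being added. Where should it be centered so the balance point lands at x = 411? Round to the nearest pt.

With the accent shape, Σw becomes 5 + 7 + 6 + 3 + 19 = 40.
x: target moment 40×411 = 16440; current 5·501 + 7·83 + 6·257 + 3·382 = 5774; the accent shape supplies 10666, so x = 10666/19 ≈ 561.37.

x ≈ 561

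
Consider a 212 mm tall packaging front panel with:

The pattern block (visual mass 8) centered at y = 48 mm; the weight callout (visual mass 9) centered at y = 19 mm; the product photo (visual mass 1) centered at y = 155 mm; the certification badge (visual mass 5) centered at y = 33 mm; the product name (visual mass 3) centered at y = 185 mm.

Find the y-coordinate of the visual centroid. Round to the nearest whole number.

Total weight = 8 + 9 + 1 + 5 + 3 = 26.
y-moment: 8·48 + 9·19 + 1·155 + 5·33 + 3·185 = 1430; centroid 1430/26 ≈ 55.00.

y ≈ 55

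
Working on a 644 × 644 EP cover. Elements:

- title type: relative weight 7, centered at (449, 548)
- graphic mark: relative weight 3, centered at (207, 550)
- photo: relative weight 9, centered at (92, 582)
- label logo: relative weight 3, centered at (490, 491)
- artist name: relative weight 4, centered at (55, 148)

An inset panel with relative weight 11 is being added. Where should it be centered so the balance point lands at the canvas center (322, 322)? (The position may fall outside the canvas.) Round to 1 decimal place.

(512.0, -79.5)

New total weight: (7 + 3 + 9 + 3 + 4) + 11 = 37.
Along x: (6282 + 11·x) / 37 = 322 (existing moment 7·449 + 3·207 + 9·92 + 3·490 + 4·55 = 6282) ⇒ x = (11914 − 6282) / 11 ≈ 512.00.
Along y: (12789 + 11·y) / 37 = 322 (existing moment 7·548 + 3·550 + 9·582 + 3·491 + 4·148 = 12789) ⇒ y = (11914 − 12789) / 11 ≈ -79.55.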